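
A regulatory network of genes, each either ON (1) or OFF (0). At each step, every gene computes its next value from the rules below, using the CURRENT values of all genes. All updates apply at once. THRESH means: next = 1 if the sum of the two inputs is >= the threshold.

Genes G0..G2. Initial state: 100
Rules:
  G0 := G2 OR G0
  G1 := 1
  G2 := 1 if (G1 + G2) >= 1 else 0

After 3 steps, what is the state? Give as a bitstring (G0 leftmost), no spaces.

Step 1: G0=G2|G0=0|1=1 G1=1(const) G2=(0+0>=1)=0 -> 110
Step 2: G0=G2|G0=0|1=1 G1=1(const) G2=(1+0>=1)=1 -> 111
Step 3: G0=G2|G0=1|1=1 G1=1(const) G2=(1+1>=1)=1 -> 111

111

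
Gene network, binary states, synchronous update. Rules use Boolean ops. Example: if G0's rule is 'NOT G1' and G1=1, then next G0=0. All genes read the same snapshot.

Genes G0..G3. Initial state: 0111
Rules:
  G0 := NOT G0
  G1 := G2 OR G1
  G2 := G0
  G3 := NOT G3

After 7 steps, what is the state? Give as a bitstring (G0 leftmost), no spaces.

Step 1: G0=NOT G0=NOT 0=1 G1=G2|G1=1|1=1 G2=G0=0 G3=NOT G3=NOT 1=0 -> 1100
Step 2: G0=NOT G0=NOT 1=0 G1=G2|G1=0|1=1 G2=G0=1 G3=NOT G3=NOT 0=1 -> 0111
Step 3: G0=NOT G0=NOT 0=1 G1=G2|G1=1|1=1 G2=G0=0 G3=NOT G3=NOT 1=0 -> 1100
Step 4: G0=NOT G0=NOT 1=0 G1=G2|G1=0|1=1 G2=G0=1 G3=NOT G3=NOT 0=1 -> 0111
Step 5: G0=NOT G0=NOT 0=1 G1=G2|G1=1|1=1 G2=G0=0 G3=NOT G3=NOT 1=0 -> 1100
Step 6: G0=NOT G0=NOT 1=0 G1=G2|G1=0|1=1 G2=G0=1 G3=NOT G3=NOT 0=1 -> 0111
Step 7: G0=NOT G0=NOT 0=1 G1=G2|G1=1|1=1 G2=G0=0 G3=NOT G3=NOT 1=0 -> 1100

1100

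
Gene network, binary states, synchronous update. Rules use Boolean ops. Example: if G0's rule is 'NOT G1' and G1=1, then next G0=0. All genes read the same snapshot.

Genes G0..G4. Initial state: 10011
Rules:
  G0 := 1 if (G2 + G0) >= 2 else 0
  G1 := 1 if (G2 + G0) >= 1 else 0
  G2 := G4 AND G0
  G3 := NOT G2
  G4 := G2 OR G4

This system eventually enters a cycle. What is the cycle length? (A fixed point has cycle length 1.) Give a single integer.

Answer: 1

Derivation:
Step 0: 10011
Step 1: G0=(0+1>=2)=0 G1=(0+1>=1)=1 G2=G4&G0=1&1=1 G3=NOT G2=NOT 0=1 G4=G2|G4=0|1=1 -> 01111
Step 2: G0=(1+0>=2)=0 G1=(1+0>=1)=1 G2=G4&G0=1&0=0 G3=NOT G2=NOT 1=0 G4=G2|G4=1|1=1 -> 01001
Step 3: G0=(0+0>=2)=0 G1=(0+0>=1)=0 G2=G4&G0=1&0=0 G3=NOT G2=NOT 0=1 G4=G2|G4=0|1=1 -> 00011
Step 4: G0=(0+0>=2)=0 G1=(0+0>=1)=0 G2=G4&G0=1&0=0 G3=NOT G2=NOT 0=1 G4=G2|G4=0|1=1 -> 00011
State from step 4 equals state from step 3 -> cycle length 1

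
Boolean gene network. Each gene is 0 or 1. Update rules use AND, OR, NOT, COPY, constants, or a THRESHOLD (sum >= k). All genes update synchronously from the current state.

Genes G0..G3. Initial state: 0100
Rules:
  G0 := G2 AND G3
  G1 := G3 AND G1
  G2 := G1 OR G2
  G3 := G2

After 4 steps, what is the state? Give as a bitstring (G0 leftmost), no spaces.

Step 1: G0=G2&G3=0&0=0 G1=G3&G1=0&1=0 G2=G1|G2=1|0=1 G3=G2=0 -> 0010
Step 2: G0=G2&G3=1&0=0 G1=G3&G1=0&0=0 G2=G1|G2=0|1=1 G3=G2=1 -> 0011
Step 3: G0=G2&G3=1&1=1 G1=G3&G1=1&0=0 G2=G1|G2=0|1=1 G3=G2=1 -> 1011
Step 4: G0=G2&G3=1&1=1 G1=G3&G1=1&0=0 G2=G1|G2=0|1=1 G3=G2=1 -> 1011

1011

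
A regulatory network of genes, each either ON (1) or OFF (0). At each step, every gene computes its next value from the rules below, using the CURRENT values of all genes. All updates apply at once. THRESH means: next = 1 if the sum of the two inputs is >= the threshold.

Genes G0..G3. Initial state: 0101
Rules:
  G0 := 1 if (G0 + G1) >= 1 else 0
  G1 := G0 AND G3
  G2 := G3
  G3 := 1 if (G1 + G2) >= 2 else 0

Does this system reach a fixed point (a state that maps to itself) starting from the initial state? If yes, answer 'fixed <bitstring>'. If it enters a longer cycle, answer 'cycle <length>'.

Answer: fixed 1000

Derivation:
Step 0: 0101
Step 1: G0=(0+1>=1)=1 G1=G0&G3=0&1=0 G2=G3=1 G3=(1+0>=2)=0 -> 1010
Step 2: G0=(1+0>=1)=1 G1=G0&G3=1&0=0 G2=G3=0 G3=(0+1>=2)=0 -> 1000
Step 3: G0=(1+0>=1)=1 G1=G0&G3=1&0=0 G2=G3=0 G3=(0+0>=2)=0 -> 1000
Fixed point reached at step 2: 1000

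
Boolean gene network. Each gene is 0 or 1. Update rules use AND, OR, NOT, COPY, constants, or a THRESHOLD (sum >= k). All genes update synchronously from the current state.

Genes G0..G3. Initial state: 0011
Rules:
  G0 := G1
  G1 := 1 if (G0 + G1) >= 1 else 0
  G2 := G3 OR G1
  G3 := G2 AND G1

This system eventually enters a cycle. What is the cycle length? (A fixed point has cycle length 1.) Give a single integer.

Step 0: 0011
Step 1: G0=G1=0 G1=(0+0>=1)=0 G2=G3|G1=1|0=1 G3=G2&G1=1&0=0 -> 0010
Step 2: G0=G1=0 G1=(0+0>=1)=0 G2=G3|G1=0|0=0 G3=G2&G1=1&0=0 -> 0000
Step 3: G0=G1=0 G1=(0+0>=1)=0 G2=G3|G1=0|0=0 G3=G2&G1=0&0=0 -> 0000
State from step 3 equals state from step 2 -> cycle length 1

Answer: 1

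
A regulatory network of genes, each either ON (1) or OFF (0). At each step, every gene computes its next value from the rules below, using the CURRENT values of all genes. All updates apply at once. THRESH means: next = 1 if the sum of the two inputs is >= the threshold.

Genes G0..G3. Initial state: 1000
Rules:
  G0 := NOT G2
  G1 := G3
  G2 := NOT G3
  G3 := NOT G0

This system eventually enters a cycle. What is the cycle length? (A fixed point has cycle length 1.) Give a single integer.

Answer: 6

Derivation:
Step 0: 1000
Step 1: G0=NOT G2=NOT 0=1 G1=G3=0 G2=NOT G3=NOT 0=1 G3=NOT G0=NOT 1=0 -> 1010
Step 2: G0=NOT G2=NOT 1=0 G1=G3=0 G2=NOT G3=NOT 0=1 G3=NOT G0=NOT 1=0 -> 0010
Step 3: G0=NOT G2=NOT 1=0 G1=G3=0 G2=NOT G3=NOT 0=1 G3=NOT G0=NOT 0=1 -> 0011
Step 4: G0=NOT G2=NOT 1=0 G1=G3=1 G2=NOT G3=NOT 1=0 G3=NOT G0=NOT 0=1 -> 0101
Step 5: G0=NOT G2=NOT 0=1 G1=G3=1 G2=NOT G3=NOT 1=0 G3=NOT G0=NOT 0=1 -> 1101
Step 6: G0=NOT G2=NOT 0=1 G1=G3=1 G2=NOT G3=NOT 1=0 G3=NOT G0=NOT 1=0 -> 1100
Step 7: G0=NOT G2=NOT 0=1 G1=G3=0 G2=NOT G3=NOT 0=1 G3=NOT G0=NOT 1=0 -> 1010
State from step 7 equals state from step 1 -> cycle length 6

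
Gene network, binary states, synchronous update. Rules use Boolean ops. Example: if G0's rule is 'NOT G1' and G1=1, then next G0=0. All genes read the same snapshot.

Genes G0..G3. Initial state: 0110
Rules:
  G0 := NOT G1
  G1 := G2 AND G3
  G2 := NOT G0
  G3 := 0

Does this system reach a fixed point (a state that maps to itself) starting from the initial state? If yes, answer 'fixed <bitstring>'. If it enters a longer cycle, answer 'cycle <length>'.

Answer: fixed 1000

Derivation:
Step 0: 0110
Step 1: G0=NOT G1=NOT 1=0 G1=G2&G3=1&0=0 G2=NOT G0=NOT 0=1 G3=0(const) -> 0010
Step 2: G0=NOT G1=NOT 0=1 G1=G2&G3=1&0=0 G2=NOT G0=NOT 0=1 G3=0(const) -> 1010
Step 3: G0=NOT G1=NOT 0=1 G1=G2&G3=1&0=0 G2=NOT G0=NOT 1=0 G3=0(const) -> 1000
Step 4: G0=NOT G1=NOT 0=1 G1=G2&G3=0&0=0 G2=NOT G0=NOT 1=0 G3=0(const) -> 1000
Fixed point reached at step 3: 1000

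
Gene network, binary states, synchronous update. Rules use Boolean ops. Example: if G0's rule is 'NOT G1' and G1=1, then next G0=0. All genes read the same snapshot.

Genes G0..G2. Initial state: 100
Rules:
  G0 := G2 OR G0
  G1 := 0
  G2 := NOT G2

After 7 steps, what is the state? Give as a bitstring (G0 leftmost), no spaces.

Step 1: G0=G2|G0=0|1=1 G1=0(const) G2=NOT G2=NOT 0=1 -> 101
Step 2: G0=G2|G0=1|1=1 G1=0(const) G2=NOT G2=NOT 1=0 -> 100
Step 3: G0=G2|G0=0|1=1 G1=0(const) G2=NOT G2=NOT 0=1 -> 101
Step 4: G0=G2|G0=1|1=1 G1=0(const) G2=NOT G2=NOT 1=0 -> 100
Step 5: G0=G2|G0=0|1=1 G1=0(const) G2=NOT G2=NOT 0=1 -> 101
Step 6: G0=G2|G0=1|1=1 G1=0(const) G2=NOT G2=NOT 1=0 -> 100
Step 7: G0=G2|G0=0|1=1 G1=0(const) G2=NOT G2=NOT 0=1 -> 101

101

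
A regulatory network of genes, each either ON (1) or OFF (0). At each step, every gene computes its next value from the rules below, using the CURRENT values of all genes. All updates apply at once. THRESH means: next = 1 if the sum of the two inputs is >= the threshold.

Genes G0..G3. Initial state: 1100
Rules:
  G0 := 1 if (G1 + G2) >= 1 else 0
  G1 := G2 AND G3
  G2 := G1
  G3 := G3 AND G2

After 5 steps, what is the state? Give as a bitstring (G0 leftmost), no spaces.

Step 1: G0=(1+0>=1)=1 G1=G2&G3=0&0=0 G2=G1=1 G3=G3&G2=0&0=0 -> 1010
Step 2: G0=(0+1>=1)=1 G1=G2&G3=1&0=0 G2=G1=0 G3=G3&G2=0&1=0 -> 1000
Step 3: G0=(0+0>=1)=0 G1=G2&G3=0&0=0 G2=G1=0 G3=G3&G2=0&0=0 -> 0000
Step 4: G0=(0+0>=1)=0 G1=G2&G3=0&0=0 G2=G1=0 G3=G3&G2=0&0=0 -> 0000
Step 5: G0=(0+0>=1)=0 G1=G2&G3=0&0=0 G2=G1=0 G3=G3&G2=0&0=0 -> 0000

0000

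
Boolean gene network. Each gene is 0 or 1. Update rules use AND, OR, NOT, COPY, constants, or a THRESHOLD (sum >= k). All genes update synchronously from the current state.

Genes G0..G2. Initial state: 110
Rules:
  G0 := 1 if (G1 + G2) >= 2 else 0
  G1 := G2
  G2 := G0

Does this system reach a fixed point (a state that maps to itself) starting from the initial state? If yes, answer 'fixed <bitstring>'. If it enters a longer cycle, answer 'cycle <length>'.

Step 0: 110
Step 1: G0=(1+0>=2)=0 G1=G2=0 G2=G0=1 -> 001
Step 2: G0=(0+1>=2)=0 G1=G2=1 G2=G0=0 -> 010
Step 3: G0=(1+0>=2)=0 G1=G2=0 G2=G0=0 -> 000
Step 4: G0=(0+0>=2)=0 G1=G2=0 G2=G0=0 -> 000
Fixed point reached at step 3: 000

Answer: fixed 000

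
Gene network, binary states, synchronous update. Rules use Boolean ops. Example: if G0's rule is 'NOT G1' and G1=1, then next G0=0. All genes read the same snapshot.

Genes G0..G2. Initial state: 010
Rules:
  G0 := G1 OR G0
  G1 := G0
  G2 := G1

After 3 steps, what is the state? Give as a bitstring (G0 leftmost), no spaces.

Step 1: G0=G1|G0=1|0=1 G1=G0=0 G2=G1=1 -> 101
Step 2: G0=G1|G0=0|1=1 G1=G0=1 G2=G1=0 -> 110
Step 3: G0=G1|G0=1|1=1 G1=G0=1 G2=G1=1 -> 111

111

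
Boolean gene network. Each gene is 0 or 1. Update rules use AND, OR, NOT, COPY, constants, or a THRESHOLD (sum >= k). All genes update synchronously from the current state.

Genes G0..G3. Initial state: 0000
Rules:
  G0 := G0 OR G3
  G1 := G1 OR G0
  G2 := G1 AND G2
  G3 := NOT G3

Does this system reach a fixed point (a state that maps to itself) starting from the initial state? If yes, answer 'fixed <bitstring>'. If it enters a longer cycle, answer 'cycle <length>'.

Step 0: 0000
Step 1: G0=G0|G3=0|0=0 G1=G1|G0=0|0=0 G2=G1&G2=0&0=0 G3=NOT G3=NOT 0=1 -> 0001
Step 2: G0=G0|G3=0|1=1 G1=G1|G0=0|0=0 G2=G1&G2=0&0=0 G3=NOT G3=NOT 1=0 -> 1000
Step 3: G0=G0|G3=1|0=1 G1=G1|G0=0|1=1 G2=G1&G2=0&0=0 G3=NOT G3=NOT 0=1 -> 1101
Step 4: G0=G0|G3=1|1=1 G1=G1|G0=1|1=1 G2=G1&G2=1&0=0 G3=NOT G3=NOT 1=0 -> 1100
Step 5: G0=G0|G3=1|0=1 G1=G1|G0=1|1=1 G2=G1&G2=1&0=0 G3=NOT G3=NOT 0=1 -> 1101
Cycle of length 2 starting at step 3 -> no fixed point

Answer: cycle 2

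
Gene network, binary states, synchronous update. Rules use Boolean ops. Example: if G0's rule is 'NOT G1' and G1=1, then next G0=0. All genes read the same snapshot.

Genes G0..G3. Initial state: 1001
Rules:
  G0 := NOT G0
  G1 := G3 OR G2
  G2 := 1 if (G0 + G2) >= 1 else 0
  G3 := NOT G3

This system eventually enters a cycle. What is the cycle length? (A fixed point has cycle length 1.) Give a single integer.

Answer: 2

Derivation:
Step 0: 1001
Step 1: G0=NOT G0=NOT 1=0 G1=G3|G2=1|0=1 G2=(1+0>=1)=1 G3=NOT G3=NOT 1=0 -> 0110
Step 2: G0=NOT G0=NOT 0=1 G1=G3|G2=0|1=1 G2=(0+1>=1)=1 G3=NOT G3=NOT 0=1 -> 1111
Step 3: G0=NOT G0=NOT 1=0 G1=G3|G2=1|1=1 G2=(1+1>=1)=1 G3=NOT G3=NOT 1=0 -> 0110
State from step 3 equals state from step 1 -> cycle length 2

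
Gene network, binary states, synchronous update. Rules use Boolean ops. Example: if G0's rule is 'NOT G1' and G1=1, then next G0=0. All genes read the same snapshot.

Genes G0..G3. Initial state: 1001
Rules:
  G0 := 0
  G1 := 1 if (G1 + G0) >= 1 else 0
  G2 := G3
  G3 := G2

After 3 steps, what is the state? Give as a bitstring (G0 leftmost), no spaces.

Step 1: G0=0(const) G1=(0+1>=1)=1 G2=G3=1 G3=G2=0 -> 0110
Step 2: G0=0(const) G1=(1+0>=1)=1 G2=G3=0 G3=G2=1 -> 0101
Step 3: G0=0(const) G1=(1+0>=1)=1 G2=G3=1 G3=G2=0 -> 0110

0110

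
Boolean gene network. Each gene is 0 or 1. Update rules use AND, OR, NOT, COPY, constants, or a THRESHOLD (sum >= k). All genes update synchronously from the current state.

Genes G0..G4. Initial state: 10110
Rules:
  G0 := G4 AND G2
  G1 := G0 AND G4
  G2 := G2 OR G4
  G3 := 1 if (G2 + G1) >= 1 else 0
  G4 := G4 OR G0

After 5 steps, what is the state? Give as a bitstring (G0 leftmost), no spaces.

Step 1: G0=G4&G2=0&1=0 G1=G0&G4=1&0=0 G2=G2|G4=1|0=1 G3=(1+0>=1)=1 G4=G4|G0=0|1=1 -> 00111
Step 2: G0=G4&G2=1&1=1 G1=G0&G4=0&1=0 G2=G2|G4=1|1=1 G3=(1+0>=1)=1 G4=G4|G0=1|0=1 -> 10111
Step 3: G0=G4&G2=1&1=1 G1=G0&G4=1&1=1 G2=G2|G4=1|1=1 G3=(1+0>=1)=1 G4=G4|G0=1|1=1 -> 11111
Step 4: G0=G4&G2=1&1=1 G1=G0&G4=1&1=1 G2=G2|G4=1|1=1 G3=(1+1>=1)=1 G4=G4|G0=1|1=1 -> 11111
Step 5: G0=G4&G2=1&1=1 G1=G0&G4=1&1=1 G2=G2|G4=1|1=1 G3=(1+1>=1)=1 G4=G4|G0=1|1=1 -> 11111

11111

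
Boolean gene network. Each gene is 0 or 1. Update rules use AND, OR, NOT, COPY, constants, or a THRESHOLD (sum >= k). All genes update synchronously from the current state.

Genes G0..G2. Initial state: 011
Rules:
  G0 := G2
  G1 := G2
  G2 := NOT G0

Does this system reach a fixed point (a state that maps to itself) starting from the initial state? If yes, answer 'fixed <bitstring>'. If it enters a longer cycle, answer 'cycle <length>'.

Answer: cycle 4

Derivation:
Step 0: 011
Step 1: G0=G2=1 G1=G2=1 G2=NOT G0=NOT 0=1 -> 111
Step 2: G0=G2=1 G1=G2=1 G2=NOT G0=NOT 1=0 -> 110
Step 3: G0=G2=0 G1=G2=0 G2=NOT G0=NOT 1=0 -> 000
Step 4: G0=G2=0 G1=G2=0 G2=NOT G0=NOT 0=1 -> 001
Step 5: G0=G2=1 G1=G2=1 G2=NOT G0=NOT 0=1 -> 111
Cycle of length 4 starting at step 1 -> no fixed point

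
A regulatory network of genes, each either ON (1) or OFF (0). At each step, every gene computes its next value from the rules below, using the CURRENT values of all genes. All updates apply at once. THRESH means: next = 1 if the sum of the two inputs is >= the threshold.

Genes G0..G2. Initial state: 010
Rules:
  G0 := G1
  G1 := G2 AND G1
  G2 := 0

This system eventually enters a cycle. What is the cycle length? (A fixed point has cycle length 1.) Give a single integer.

Answer: 1

Derivation:
Step 0: 010
Step 1: G0=G1=1 G1=G2&G1=0&1=0 G2=0(const) -> 100
Step 2: G0=G1=0 G1=G2&G1=0&0=0 G2=0(const) -> 000
Step 3: G0=G1=0 G1=G2&G1=0&0=0 G2=0(const) -> 000
State from step 3 equals state from step 2 -> cycle length 1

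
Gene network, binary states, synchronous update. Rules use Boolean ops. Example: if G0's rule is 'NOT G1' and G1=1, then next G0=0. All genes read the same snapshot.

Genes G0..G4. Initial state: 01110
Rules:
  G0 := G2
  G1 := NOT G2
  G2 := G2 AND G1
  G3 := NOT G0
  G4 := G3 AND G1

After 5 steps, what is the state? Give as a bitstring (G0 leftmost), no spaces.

Step 1: G0=G2=1 G1=NOT G2=NOT 1=0 G2=G2&G1=1&1=1 G3=NOT G0=NOT 0=1 G4=G3&G1=1&1=1 -> 10111
Step 2: G0=G2=1 G1=NOT G2=NOT 1=0 G2=G2&G1=1&0=0 G3=NOT G0=NOT 1=0 G4=G3&G1=1&0=0 -> 10000
Step 3: G0=G2=0 G1=NOT G2=NOT 0=1 G2=G2&G1=0&0=0 G3=NOT G0=NOT 1=0 G4=G3&G1=0&0=0 -> 01000
Step 4: G0=G2=0 G1=NOT G2=NOT 0=1 G2=G2&G1=0&1=0 G3=NOT G0=NOT 0=1 G4=G3&G1=0&1=0 -> 01010
Step 5: G0=G2=0 G1=NOT G2=NOT 0=1 G2=G2&G1=0&1=0 G3=NOT G0=NOT 0=1 G4=G3&G1=1&1=1 -> 01011

01011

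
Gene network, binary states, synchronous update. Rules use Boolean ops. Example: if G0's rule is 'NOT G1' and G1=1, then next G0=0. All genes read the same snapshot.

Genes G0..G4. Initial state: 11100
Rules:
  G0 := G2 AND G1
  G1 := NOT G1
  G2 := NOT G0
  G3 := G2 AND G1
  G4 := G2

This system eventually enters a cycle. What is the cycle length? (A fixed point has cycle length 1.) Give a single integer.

Answer: 4

Derivation:
Step 0: 11100
Step 1: G0=G2&G1=1&1=1 G1=NOT G1=NOT 1=0 G2=NOT G0=NOT 1=0 G3=G2&G1=1&1=1 G4=G2=1 -> 10011
Step 2: G0=G2&G1=0&0=0 G1=NOT G1=NOT 0=1 G2=NOT G0=NOT 1=0 G3=G2&G1=0&0=0 G4=G2=0 -> 01000
Step 3: G0=G2&G1=0&1=0 G1=NOT G1=NOT 1=0 G2=NOT G0=NOT 0=1 G3=G2&G1=0&1=0 G4=G2=0 -> 00100
Step 4: G0=G2&G1=1&0=0 G1=NOT G1=NOT 0=1 G2=NOT G0=NOT 0=1 G3=G2&G1=1&0=0 G4=G2=1 -> 01101
Step 5: G0=G2&G1=1&1=1 G1=NOT G1=NOT 1=0 G2=NOT G0=NOT 0=1 G3=G2&G1=1&1=1 G4=G2=1 -> 10111
Step 6: G0=G2&G1=1&0=0 G1=NOT G1=NOT 0=1 G2=NOT G0=NOT 1=0 G3=G2&G1=1&0=0 G4=G2=1 -> 01001
Step 7: G0=G2&G1=0&1=0 G1=NOT G1=NOT 1=0 G2=NOT G0=NOT 0=1 G3=G2&G1=0&1=0 G4=G2=0 -> 00100
State from step 7 equals state from step 3 -> cycle length 4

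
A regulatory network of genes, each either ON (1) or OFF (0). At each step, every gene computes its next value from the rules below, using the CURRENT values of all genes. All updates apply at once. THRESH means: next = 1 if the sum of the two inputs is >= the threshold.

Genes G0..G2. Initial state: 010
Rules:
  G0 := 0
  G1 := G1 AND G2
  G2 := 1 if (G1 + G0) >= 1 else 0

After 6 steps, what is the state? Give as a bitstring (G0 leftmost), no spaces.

Step 1: G0=0(const) G1=G1&G2=1&0=0 G2=(1+0>=1)=1 -> 001
Step 2: G0=0(const) G1=G1&G2=0&1=0 G2=(0+0>=1)=0 -> 000
Step 3: G0=0(const) G1=G1&G2=0&0=0 G2=(0+0>=1)=0 -> 000
Step 4: G0=0(const) G1=G1&G2=0&0=0 G2=(0+0>=1)=0 -> 000
Step 5: G0=0(const) G1=G1&G2=0&0=0 G2=(0+0>=1)=0 -> 000
Step 6: G0=0(const) G1=G1&G2=0&0=0 G2=(0+0>=1)=0 -> 000

000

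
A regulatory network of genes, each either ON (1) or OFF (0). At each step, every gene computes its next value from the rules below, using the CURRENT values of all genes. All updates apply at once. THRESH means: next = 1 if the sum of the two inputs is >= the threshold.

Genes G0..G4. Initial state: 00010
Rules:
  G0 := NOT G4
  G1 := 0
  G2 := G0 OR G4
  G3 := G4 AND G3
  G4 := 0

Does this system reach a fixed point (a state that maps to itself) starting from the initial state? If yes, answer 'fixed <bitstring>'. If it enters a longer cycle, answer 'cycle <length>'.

Answer: fixed 10100

Derivation:
Step 0: 00010
Step 1: G0=NOT G4=NOT 0=1 G1=0(const) G2=G0|G4=0|0=0 G3=G4&G3=0&1=0 G4=0(const) -> 10000
Step 2: G0=NOT G4=NOT 0=1 G1=0(const) G2=G0|G4=1|0=1 G3=G4&G3=0&0=0 G4=0(const) -> 10100
Step 3: G0=NOT G4=NOT 0=1 G1=0(const) G2=G0|G4=1|0=1 G3=G4&G3=0&0=0 G4=0(const) -> 10100
Fixed point reached at step 2: 10100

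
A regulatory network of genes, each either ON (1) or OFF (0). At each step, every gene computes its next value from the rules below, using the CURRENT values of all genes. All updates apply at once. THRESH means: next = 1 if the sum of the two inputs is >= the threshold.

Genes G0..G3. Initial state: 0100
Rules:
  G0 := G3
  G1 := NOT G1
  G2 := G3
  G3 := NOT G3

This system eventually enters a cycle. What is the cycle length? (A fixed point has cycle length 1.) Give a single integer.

Step 0: 0100
Step 1: G0=G3=0 G1=NOT G1=NOT 1=0 G2=G3=0 G3=NOT G3=NOT 0=1 -> 0001
Step 2: G0=G3=1 G1=NOT G1=NOT 0=1 G2=G3=1 G3=NOT G3=NOT 1=0 -> 1110
Step 3: G0=G3=0 G1=NOT G1=NOT 1=0 G2=G3=0 G3=NOT G3=NOT 0=1 -> 0001
State from step 3 equals state from step 1 -> cycle length 2

Answer: 2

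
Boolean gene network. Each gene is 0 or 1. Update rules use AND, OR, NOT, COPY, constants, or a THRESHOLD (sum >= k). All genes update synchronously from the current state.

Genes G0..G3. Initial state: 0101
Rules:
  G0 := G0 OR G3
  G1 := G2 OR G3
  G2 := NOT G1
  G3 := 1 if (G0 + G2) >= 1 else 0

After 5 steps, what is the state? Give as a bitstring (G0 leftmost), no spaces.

Step 1: G0=G0|G3=0|1=1 G1=G2|G3=0|1=1 G2=NOT G1=NOT 1=0 G3=(0+0>=1)=0 -> 1100
Step 2: G0=G0|G3=1|0=1 G1=G2|G3=0|0=0 G2=NOT G1=NOT 1=0 G3=(1+0>=1)=1 -> 1001
Step 3: G0=G0|G3=1|1=1 G1=G2|G3=0|1=1 G2=NOT G1=NOT 0=1 G3=(1+0>=1)=1 -> 1111
Step 4: G0=G0|G3=1|1=1 G1=G2|G3=1|1=1 G2=NOT G1=NOT 1=0 G3=(1+1>=1)=1 -> 1101
Step 5: G0=G0|G3=1|1=1 G1=G2|G3=0|1=1 G2=NOT G1=NOT 1=0 G3=(1+0>=1)=1 -> 1101

1101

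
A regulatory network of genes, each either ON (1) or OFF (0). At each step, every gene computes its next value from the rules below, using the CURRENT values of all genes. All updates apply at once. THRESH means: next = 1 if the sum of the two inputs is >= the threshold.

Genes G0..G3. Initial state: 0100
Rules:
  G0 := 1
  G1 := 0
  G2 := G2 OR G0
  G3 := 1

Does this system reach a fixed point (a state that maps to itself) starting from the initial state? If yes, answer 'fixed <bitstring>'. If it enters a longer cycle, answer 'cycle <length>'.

Answer: fixed 1011

Derivation:
Step 0: 0100
Step 1: G0=1(const) G1=0(const) G2=G2|G0=0|0=0 G3=1(const) -> 1001
Step 2: G0=1(const) G1=0(const) G2=G2|G0=0|1=1 G3=1(const) -> 1011
Step 3: G0=1(const) G1=0(const) G2=G2|G0=1|1=1 G3=1(const) -> 1011
Fixed point reached at step 2: 1011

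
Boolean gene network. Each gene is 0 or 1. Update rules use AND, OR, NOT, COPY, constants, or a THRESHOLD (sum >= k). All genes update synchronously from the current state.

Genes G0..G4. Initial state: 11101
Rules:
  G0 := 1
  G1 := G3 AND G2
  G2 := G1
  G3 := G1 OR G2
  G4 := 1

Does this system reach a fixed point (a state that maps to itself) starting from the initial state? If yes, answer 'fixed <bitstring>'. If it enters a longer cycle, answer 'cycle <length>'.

Answer: cycle 2

Derivation:
Step 0: 11101
Step 1: G0=1(const) G1=G3&G2=0&1=0 G2=G1=1 G3=G1|G2=1|1=1 G4=1(const) -> 10111
Step 2: G0=1(const) G1=G3&G2=1&1=1 G2=G1=0 G3=G1|G2=0|1=1 G4=1(const) -> 11011
Step 3: G0=1(const) G1=G3&G2=1&0=0 G2=G1=1 G3=G1|G2=1|0=1 G4=1(const) -> 10111
Cycle of length 2 starting at step 1 -> no fixed point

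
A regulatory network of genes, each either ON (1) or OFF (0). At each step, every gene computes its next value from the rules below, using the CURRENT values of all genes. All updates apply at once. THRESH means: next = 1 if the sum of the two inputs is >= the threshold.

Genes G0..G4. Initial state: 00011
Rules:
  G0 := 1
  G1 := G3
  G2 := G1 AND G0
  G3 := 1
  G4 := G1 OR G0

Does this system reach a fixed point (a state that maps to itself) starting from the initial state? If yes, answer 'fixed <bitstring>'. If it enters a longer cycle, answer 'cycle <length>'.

Answer: fixed 11111

Derivation:
Step 0: 00011
Step 1: G0=1(const) G1=G3=1 G2=G1&G0=0&0=0 G3=1(const) G4=G1|G0=0|0=0 -> 11010
Step 2: G0=1(const) G1=G3=1 G2=G1&G0=1&1=1 G3=1(const) G4=G1|G0=1|1=1 -> 11111
Step 3: G0=1(const) G1=G3=1 G2=G1&G0=1&1=1 G3=1(const) G4=G1|G0=1|1=1 -> 11111
Fixed point reached at step 2: 11111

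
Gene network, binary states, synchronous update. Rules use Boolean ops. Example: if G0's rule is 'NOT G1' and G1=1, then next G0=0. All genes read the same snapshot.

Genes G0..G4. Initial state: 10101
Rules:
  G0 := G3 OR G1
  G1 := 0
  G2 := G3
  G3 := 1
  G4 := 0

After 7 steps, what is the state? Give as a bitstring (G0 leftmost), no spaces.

Step 1: G0=G3|G1=0|0=0 G1=0(const) G2=G3=0 G3=1(const) G4=0(const) -> 00010
Step 2: G0=G3|G1=1|0=1 G1=0(const) G2=G3=1 G3=1(const) G4=0(const) -> 10110
Step 3: G0=G3|G1=1|0=1 G1=0(const) G2=G3=1 G3=1(const) G4=0(const) -> 10110
Step 4: G0=G3|G1=1|0=1 G1=0(const) G2=G3=1 G3=1(const) G4=0(const) -> 10110
Step 5: G0=G3|G1=1|0=1 G1=0(const) G2=G3=1 G3=1(const) G4=0(const) -> 10110
Step 6: G0=G3|G1=1|0=1 G1=0(const) G2=G3=1 G3=1(const) G4=0(const) -> 10110
Step 7: G0=G3|G1=1|0=1 G1=0(const) G2=G3=1 G3=1(const) G4=0(const) -> 10110

10110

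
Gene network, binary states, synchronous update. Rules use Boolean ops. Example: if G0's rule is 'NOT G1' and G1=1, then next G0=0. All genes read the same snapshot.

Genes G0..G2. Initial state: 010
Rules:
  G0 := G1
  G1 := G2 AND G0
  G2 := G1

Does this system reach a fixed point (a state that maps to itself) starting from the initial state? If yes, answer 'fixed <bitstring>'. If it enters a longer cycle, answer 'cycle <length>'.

Answer: cycle 2

Derivation:
Step 0: 010
Step 1: G0=G1=1 G1=G2&G0=0&0=0 G2=G1=1 -> 101
Step 2: G0=G1=0 G1=G2&G0=1&1=1 G2=G1=0 -> 010
Cycle of length 2 starting at step 0 -> no fixed point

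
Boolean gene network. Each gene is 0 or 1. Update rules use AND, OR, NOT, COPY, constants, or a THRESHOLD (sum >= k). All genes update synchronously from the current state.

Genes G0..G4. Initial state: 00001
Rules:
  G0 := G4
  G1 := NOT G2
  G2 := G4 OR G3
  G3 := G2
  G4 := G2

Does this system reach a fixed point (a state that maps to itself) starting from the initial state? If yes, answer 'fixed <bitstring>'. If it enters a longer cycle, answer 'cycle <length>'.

Answer: cycle 2

Derivation:
Step 0: 00001
Step 1: G0=G4=1 G1=NOT G2=NOT 0=1 G2=G4|G3=1|0=1 G3=G2=0 G4=G2=0 -> 11100
Step 2: G0=G4=0 G1=NOT G2=NOT 1=0 G2=G4|G3=0|0=0 G3=G2=1 G4=G2=1 -> 00011
Step 3: G0=G4=1 G1=NOT G2=NOT 0=1 G2=G4|G3=1|1=1 G3=G2=0 G4=G2=0 -> 11100
Cycle of length 2 starting at step 1 -> no fixed point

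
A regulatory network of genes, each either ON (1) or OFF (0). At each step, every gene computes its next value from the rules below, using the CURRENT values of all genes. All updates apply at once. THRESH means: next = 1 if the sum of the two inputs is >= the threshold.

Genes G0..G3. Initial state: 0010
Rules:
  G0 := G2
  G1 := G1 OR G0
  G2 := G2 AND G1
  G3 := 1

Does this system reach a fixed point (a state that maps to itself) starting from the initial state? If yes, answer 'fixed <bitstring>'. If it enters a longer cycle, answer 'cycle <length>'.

Answer: fixed 0101

Derivation:
Step 0: 0010
Step 1: G0=G2=1 G1=G1|G0=0|0=0 G2=G2&G1=1&0=0 G3=1(const) -> 1001
Step 2: G0=G2=0 G1=G1|G0=0|1=1 G2=G2&G1=0&0=0 G3=1(const) -> 0101
Step 3: G0=G2=0 G1=G1|G0=1|0=1 G2=G2&G1=0&1=0 G3=1(const) -> 0101
Fixed point reached at step 2: 0101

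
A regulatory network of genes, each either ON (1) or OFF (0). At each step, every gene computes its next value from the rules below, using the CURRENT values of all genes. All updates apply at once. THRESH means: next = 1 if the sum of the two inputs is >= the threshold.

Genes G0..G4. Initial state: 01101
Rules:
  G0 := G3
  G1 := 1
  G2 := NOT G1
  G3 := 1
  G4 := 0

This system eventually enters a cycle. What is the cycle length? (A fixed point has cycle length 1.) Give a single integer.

Answer: 1

Derivation:
Step 0: 01101
Step 1: G0=G3=0 G1=1(const) G2=NOT G1=NOT 1=0 G3=1(const) G4=0(const) -> 01010
Step 2: G0=G3=1 G1=1(const) G2=NOT G1=NOT 1=0 G3=1(const) G4=0(const) -> 11010
Step 3: G0=G3=1 G1=1(const) G2=NOT G1=NOT 1=0 G3=1(const) G4=0(const) -> 11010
State from step 3 equals state from step 2 -> cycle length 1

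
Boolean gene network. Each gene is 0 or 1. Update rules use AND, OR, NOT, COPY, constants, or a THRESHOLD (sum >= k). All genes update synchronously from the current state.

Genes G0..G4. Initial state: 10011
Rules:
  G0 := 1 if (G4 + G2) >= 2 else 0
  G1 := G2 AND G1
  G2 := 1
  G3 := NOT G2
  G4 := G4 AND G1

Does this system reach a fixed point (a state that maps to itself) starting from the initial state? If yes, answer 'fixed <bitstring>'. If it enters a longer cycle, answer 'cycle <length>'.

Answer: fixed 00100

Derivation:
Step 0: 10011
Step 1: G0=(1+0>=2)=0 G1=G2&G1=0&0=0 G2=1(const) G3=NOT G2=NOT 0=1 G4=G4&G1=1&0=0 -> 00110
Step 2: G0=(0+1>=2)=0 G1=G2&G1=1&0=0 G2=1(const) G3=NOT G2=NOT 1=0 G4=G4&G1=0&0=0 -> 00100
Step 3: G0=(0+1>=2)=0 G1=G2&G1=1&0=0 G2=1(const) G3=NOT G2=NOT 1=0 G4=G4&G1=0&0=0 -> 00100
Fixed point reached at step 2: 00100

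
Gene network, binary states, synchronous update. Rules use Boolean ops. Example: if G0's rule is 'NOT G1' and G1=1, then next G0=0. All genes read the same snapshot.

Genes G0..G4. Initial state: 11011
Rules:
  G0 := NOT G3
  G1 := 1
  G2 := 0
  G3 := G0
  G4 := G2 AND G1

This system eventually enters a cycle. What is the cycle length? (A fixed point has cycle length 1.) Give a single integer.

Answer: 4

Derivation:
Step 0: 11011
Step 1: G0=NOT G3=NOT 1=0 G1=1(const) G2=0(const) G3=G0=1 G4=G2&G1=0&1=0 -> 01010
Step 2: G0=NOT G3=NOT 1=0 G1=1(const) G2=0(const) G3=G0=0 G4=G2&G1=0&1=0 -> 01000
Step 3: G0=NOT G3=NOT 0=1 G1=1(const) G2=0(const) G3=G0=0 G4=G2&G1=0&1=0 -> 11000
Step 4: G0=NOT G3=NOT 0=1 G1=1(const) G2=0(const) G3=G0=1 G4=G2&G1=0&1=0 -> 11010
Step 5: G0=NOT G3=NOT 1=0 G1=1(const) G2=0(const) G3=G0=1 G4=G2&G1=0&1=0 -> 01010
State from step 5 equals state from step 1 -> cycle length 4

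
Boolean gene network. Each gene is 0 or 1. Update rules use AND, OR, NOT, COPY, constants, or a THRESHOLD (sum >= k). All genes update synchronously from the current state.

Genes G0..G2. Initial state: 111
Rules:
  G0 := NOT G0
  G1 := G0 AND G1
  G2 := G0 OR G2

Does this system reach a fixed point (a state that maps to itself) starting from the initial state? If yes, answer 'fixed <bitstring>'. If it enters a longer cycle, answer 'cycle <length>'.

Answer: cycle 2

Derivation:
Step 0: 111
Step 1: G0=NOT G0=NOT 1=0 G1=G0&G1=1&1=1 G2=G0|G2=1|1=1 -> 011
Step 2: G0=NOT G0=NOT 0=1 G1=G0&G1=0&1=0 G2=G0|G2=0|1=1 -> 101
Step 3: G0=NOT G0=NOT 1=0 G1=G0&G1=1&0=0 G2=G0|G2=1|1=1 -> 001
Step 4: G0=NOT G0=NOT 0=1 G1=G0&G1=0&0=0 G2=G0|G2=0|1=1 -> 101
Cycle of length 2 starting at step 2 -> no fixed point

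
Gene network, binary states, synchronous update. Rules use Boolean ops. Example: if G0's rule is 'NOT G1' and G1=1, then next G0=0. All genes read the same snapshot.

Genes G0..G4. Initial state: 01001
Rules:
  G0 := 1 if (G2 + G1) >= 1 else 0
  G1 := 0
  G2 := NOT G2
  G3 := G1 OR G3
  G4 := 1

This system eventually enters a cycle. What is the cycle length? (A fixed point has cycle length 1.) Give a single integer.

Step 0: 01001
Step 1: G0=(0+1>=1)=1 G1=0(const) G2=NOT G2=NOT 0=1 G3=G1|G3=1|0=1 G4=1(const) -> 10111
Step 2: G0=(1+0>=1)=1 G1=0(const) G2=NOT G2=NOT 1=0 G3=G1|G3=0|1=1 G4=1(const) -> 10011
Step 3: G0=(0+0>=1)=0 G1=0(const) G2=NOT G2=NOT 0=1 G3=G1|G3=0|1=1 G4=1(const) -> 00111
Step 4: G0=(1+0>=1)=1 G1=0(const) G2=NOT G2=NOT 1=0 G3=G1|G3=0|1=1 G4=1(const) -> 10011
State from step 4 equals state from step 2 -> cycle length 2

Answer: 2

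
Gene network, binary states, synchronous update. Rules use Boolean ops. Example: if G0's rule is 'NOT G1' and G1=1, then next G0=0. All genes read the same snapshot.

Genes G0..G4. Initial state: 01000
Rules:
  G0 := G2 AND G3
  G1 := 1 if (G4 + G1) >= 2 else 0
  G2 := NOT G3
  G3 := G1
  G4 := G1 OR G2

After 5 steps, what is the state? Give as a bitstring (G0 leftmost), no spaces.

Step 1: G0=G2&G3=0&0=0 G1=(0+1>=2)=0 G2=NOT G3=NOT 0=1 G3=G1=1 G4=G1|G2=1|0=1 -> 00111
Step 2: G0=G2&G3=1&1=1 G1=(1+0>=2)=0 G2=NOT G3=NOT 1=0 G3=G1=0 G4=G1|G2=0|1=1 -> 10001
Step 3: G0=G2&G3=0&0=0 G1=(1+0>=2)=0 G2=NOT G3=NOT 0=1 G3=G1=0 G4=G1|G2=0|0=0 -> 00100
Step 4: G0=G2&G3=1&0=0 G1=(0+0>=2)=0 G2=NOT G3=NOT 0=1 G3=G1=0 G4=G1|G2=0|1=1 -> 00101
Step 5: G0=G2&G3=1&0=0 G1=(1+0>=2)=0 G2=NOT G3=NOT 0=1 G3=G1=0 G4=G1|G2=0|1=1 -> 00101

00101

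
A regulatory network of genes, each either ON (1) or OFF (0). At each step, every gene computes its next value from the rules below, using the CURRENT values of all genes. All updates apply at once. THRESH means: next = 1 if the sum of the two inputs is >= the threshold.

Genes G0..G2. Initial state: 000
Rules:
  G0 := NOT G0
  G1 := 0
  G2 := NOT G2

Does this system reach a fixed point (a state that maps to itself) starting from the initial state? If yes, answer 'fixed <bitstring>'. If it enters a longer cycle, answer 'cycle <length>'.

Step 0: 000
Step 1: G0=NOT G0=NOT 0=1 G1=0(const) G2=NOT G2=NOT 0=1 -> 101
Step 2: G0=NOT G0=NOT 1=0 G1=0(const) G2=NOT G2=NOT 1=0 -> 000
Cycle of length 2 starting at step 0 -> no fixed point

Answer: cycle 2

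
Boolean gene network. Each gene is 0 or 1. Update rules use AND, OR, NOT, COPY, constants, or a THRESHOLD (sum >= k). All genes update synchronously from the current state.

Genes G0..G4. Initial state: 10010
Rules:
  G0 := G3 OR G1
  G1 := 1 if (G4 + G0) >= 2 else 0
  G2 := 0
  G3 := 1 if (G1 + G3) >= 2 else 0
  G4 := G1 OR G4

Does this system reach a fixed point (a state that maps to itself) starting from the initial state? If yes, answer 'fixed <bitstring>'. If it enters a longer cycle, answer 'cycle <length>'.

Step 0: 10010
Step 1: G0=G3|G1=1|0=1 G1=(0+1>=2)=0 G2=0(const) G3=(0+1>=2)=0 G4=G1|G4=0|0=0 -> 10000
Step 2: G0=G3|G1=0|0=0 G1=(0+1>=2)=0 G2=0(const) G3=(0+0>=2)=0 G4=G1|G4=0|0=0 -> 00000
Step 3: G0=G3|G1=0|0=0 G1=(0+0>=2)=0 G2=0(const) G3=(0+0>=2)=0 G4=G1|G4=0|0=0 -> 00000
Fixed point reached at step 2: 00000

Answer: fixed 00000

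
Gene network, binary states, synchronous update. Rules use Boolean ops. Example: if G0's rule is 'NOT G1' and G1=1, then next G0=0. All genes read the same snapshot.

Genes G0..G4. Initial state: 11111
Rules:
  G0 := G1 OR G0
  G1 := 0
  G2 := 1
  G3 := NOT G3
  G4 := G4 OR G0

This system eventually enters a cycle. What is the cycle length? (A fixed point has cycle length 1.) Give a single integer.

Answer: 2

Derivation:
Step 0: 11111
Step 1: G0=G1|G0=1|1=1 G1=0(const) G2=1(const) G3=NOT G3=NOT 1=0 G4=G4|G0=1|1=1 -> 10101
Step 2: G0=G1|G0=0|1=1 G1=0(const) G2=1(const) G3=NOT G3=NOT 0=1 G4=G4|G0=1|1=1 -> 10111
Step 3: G0=G1|G0=0|1=1 G1=0(const) G2=1(const) G3=NOT G3=NOT 1=0 G4=G4|G0=1|1=1 -> 10101
State from step 3 equals state from step 1 -> cycle length 2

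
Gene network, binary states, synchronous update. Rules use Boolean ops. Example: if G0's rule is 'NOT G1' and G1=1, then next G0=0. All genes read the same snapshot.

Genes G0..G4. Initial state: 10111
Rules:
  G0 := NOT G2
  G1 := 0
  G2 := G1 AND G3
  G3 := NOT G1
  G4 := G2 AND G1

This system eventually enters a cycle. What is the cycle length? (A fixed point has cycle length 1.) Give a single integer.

Step 0: 10111
Step 1: G0=NOT G2=NOT 1=0 G1=0(const) G2=G1&G3=0&1=0 G3=NOT G1=NOT 0=1 G4=G2&G1=1&0=0 -> 00010
Step 2: G0=NOT G2=NOT 0=1 G1=0(const) G2=G1&G3=0&1=0 G3=NOT G1=NOT 0=1 G4=G2&G1=0&0=0 -> 10010
Step 3: G0=NOT G2=NOT 0=1 G1=0(const) G2=G1&G3=0&1=0 G3=NOT G1=NOT 0=1 G4=G2&G1=0&0=0 -> 10010
State from step 3 equals state from step 2 -> cycle length 1

Answer: 1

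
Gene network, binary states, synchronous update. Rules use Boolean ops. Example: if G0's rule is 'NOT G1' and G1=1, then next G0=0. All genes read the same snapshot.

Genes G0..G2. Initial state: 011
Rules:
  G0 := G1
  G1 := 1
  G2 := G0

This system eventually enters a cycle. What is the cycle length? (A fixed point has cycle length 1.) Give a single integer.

Answer: 1

Derivation:
Step 0: 011
Step 1: G0=G1=1 G1=1(const) G2=G0=0 -> 110
Step 2: G0=G1=1 G1=1(const) G2=G0=1 -> 111
Step 3: G0=G1=1 G1=1(const) G2=G0=1 -> 111
State from step 3 equals state from step 2 -> cycle length 1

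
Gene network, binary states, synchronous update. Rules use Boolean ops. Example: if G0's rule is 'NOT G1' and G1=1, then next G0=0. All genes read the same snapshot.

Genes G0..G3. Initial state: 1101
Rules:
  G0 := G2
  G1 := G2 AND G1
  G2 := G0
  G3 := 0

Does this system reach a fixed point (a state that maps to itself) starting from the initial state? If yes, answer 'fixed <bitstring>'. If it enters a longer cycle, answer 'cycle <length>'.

Step 0: 1101
Step 1: G0=G2=0 G1=G2&G1=0&1=0 G2=G0=1 G3=0(const) -> 0010
Step 2: G0=G2=1 G1=G2&G1=1&0=0 G2=G0=0 G3=0(const) -> 1000
Step 3: G0=G2=0 G1=G2&G1=0&0=0 G2=G0=1 G3=0(const) -> 0010
Cycle of length 2 starting at step 1 -> no fixed point

Answer: cycle 2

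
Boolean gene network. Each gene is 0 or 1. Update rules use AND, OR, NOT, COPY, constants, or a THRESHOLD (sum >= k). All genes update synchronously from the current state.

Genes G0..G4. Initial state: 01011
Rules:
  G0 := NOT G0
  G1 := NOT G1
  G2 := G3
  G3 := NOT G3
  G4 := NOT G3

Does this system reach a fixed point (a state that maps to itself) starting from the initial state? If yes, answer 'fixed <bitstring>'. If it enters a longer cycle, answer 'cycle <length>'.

Answer: cycle 2

Derivation:
Step 0: 01011
Step 1: G0=NOT G0=NOT 0=1 G1=NOT G1=NOT 1=0 G2=G3=1 G3=NOT G3=NOT 1=0 G4=NOT G3=NOT 1=0 -> 10100
Step 2: G0=NOT G0=NOT 1=0 G1=NOT G1=NOT 0=1 G2=G3=0 G3=NOT G3=NOT 0=1 G4=NOT G3=NOT 0=1 -> 01011
Cycle of length 2 starting at step 0 -> no fixed point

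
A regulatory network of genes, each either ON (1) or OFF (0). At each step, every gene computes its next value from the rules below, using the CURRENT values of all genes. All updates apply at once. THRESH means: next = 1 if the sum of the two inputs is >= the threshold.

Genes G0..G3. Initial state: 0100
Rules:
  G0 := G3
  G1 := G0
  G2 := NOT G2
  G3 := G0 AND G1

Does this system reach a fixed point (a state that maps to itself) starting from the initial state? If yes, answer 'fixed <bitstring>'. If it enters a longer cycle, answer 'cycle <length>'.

Answer: cycle 2

Derivation:
Step 0: 0100
Step 1: G0=G3=0 G1=G0=0 G2=NOT G2=NOT 0=1 G3=G0&G1=0&1=0 -> 0010
Step 2: G0=G3=0 G1=G0=0 G2=NOT G2=NOT 1=0 G3=G0&G1=0&0=0 -> 0000
Step 3: G0=G3=0 G1=G0=0 G2=NOT G2=NOT 0=1 G3=G0&G1=0&0=0 -> 0010
Cycle of length 2 starting at step 1 -> no fixed point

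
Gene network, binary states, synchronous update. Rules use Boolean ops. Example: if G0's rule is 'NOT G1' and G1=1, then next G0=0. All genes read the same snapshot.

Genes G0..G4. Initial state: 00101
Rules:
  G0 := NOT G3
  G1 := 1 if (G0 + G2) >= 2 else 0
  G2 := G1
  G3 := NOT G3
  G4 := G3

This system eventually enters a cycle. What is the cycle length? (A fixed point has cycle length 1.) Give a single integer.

Step 0: 00101
Step 1: G0=NOT G3=NOT 0=1 G1=(0+1>=2)=0 G2=G1=0 G3=NOT G3=NOT 0=1 G4=G3=0 -> 10010
Step 2: G0=NOT G3=NOT 1=0 G1=(1+0>=2)=0 G2=G1=0 G3=NOT G3=NOT 1=0 G4=G3=1 -> 00001
Step 3: G0=NOT G3=NOT 0=1 G1=(0+0>=2)=0 G2=G1=0 G3=NOT G3=NOT 0=1 G4=G3=0 -> 10010
State from step 3 equals state from step 1 -> cycle length 2

Answer: 2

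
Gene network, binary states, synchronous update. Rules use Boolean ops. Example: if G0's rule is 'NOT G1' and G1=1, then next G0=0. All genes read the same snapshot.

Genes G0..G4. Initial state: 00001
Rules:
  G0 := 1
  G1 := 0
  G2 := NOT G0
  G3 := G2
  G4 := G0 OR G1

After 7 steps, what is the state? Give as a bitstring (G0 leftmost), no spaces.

Step 1: G0=1(const) G1=0(const) G2=NOT G0=NOT 0=1 G3=G2=0 G4=G0|G1=0|0=0 -> 10100
Step 2: G0=1(const) G1=0(const) G2=NOT G0=NOT 1=0 G3=G2=1 G4=G0|G1=1|0=1 -> 10011
Step 3: G0=1(const) G1=0(const) G2=NOT G0=NOT 1=0 G3=G2=0 G4=G0|G1=1|0=1 -> 10001
Step 4: G0=1(const) G1=0(const) G2=NOT G0=NOT 1=0 G3=G2=0 G4=G0|G1=1|0=1 -> 10001
Step 5: G0=1(const) G1=0(const) G2=NOT G0=NOT 1=0 G3=G2=0 G4=G0|G1=1|0=1 -> 10001
Step 6: G0=1(const) G1=0(const) G2=NOT G0=NOT 1=0 G3=G2=0 G4=G0|G1=1|0=1 -> 10001
Step 7: G0=1(const) G1=0(const) G2=NOT G0=NOT 1=0 G3=G2=0 G4=G0|G1=1|0=1 -> 10001

10001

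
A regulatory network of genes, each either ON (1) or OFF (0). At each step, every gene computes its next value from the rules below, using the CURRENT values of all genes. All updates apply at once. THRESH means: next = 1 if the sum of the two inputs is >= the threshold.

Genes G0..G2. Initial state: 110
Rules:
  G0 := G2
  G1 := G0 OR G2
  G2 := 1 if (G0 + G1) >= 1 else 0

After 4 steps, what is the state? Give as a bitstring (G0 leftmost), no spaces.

Step 1: G0=G2=0 G1=G0|G2=1|0=1 G2=(1+1>=1)=1 -> 011
Step 2: G0=G2=1 G1=G0|G2=0|1=1 G2=(0+1>=1)=1 -> 111
Step 3: G0=G2=1 G1=G0|G2=1|1=1 G2=(1+1>=1)=1 -> 111
Step 4: G0=G2=1 G1=G0|G2=1|1=1 G2=(1+1>=1)=1 -> 111

111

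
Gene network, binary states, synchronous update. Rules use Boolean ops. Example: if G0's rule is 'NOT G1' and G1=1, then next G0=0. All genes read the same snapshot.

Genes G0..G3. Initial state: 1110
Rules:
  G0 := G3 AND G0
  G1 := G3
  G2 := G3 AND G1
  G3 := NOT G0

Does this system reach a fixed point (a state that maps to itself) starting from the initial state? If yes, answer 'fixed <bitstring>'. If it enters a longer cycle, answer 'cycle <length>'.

Answer: fixed 0111

Derivation:
Step 0: 1110
Step 1: G0=G3&G0=0&1=0 G1=G3=0 G2=G3&G1=0&1=0 G3=NOT G0=NOT 1=0 -> 0000
Step 2: G0=G3&G0=0&0=0 G1=G3=0 G2=G3&G1=0&0=0 G3=NOT G0=NOT 0=1 -> 0001
Step 3: G0=G3&G0=1&0=0 G1=G3=1 G2=G3&G1=1&0=0 G3=NOT G0=NOT 0=1 -> 0101
Step 4: G0=G3&G0=1&0=0 G1=G3=1 G2=G3&G1=1&1=1 G3=NOT G0=NOT 0=1 -> 0111
Step 5: G0=G3&G0=1&0=0 G1=G3=1 G2=G3&G1=1&1=1 G3=NOT G0=NOT 0=1 -> 0111
Fixed point reached at step 4: 0111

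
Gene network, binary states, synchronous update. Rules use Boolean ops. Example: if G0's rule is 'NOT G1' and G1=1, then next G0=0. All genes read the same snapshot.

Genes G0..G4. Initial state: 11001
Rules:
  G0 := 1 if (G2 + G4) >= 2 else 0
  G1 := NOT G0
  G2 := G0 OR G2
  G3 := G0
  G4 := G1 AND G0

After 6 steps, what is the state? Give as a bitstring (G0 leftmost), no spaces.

Step 1: G0=(0+1>=2)=0 G1=NOT G0=NOT 1=0 G2=G0|G2=1|0=1 G3=G0=1 G4=G1&G0=1&1=1 -> 00111
Step 2: G0=(1+1>=2)=1 G1=NOT G0=NOT 0=1 G2=G0|G2=0|1=1 G3=G0=0 G4=G1&G0=0&0=0 -> 11100
Step 3: G0=(1+0>=2)=0 G1=NOT G0=NOT 1=0 G2=G0|G2=1|1=1 G3=G0=1 G4=G1&G0=1&1=1 -> 00111
Step 4: G0=(1+1>=2)=1 G1=NOT G0=NOT 0=1 G2=G0|G2=0|1=1 G3=G0=0 G4=G1&G0=0&0=0 -> 11100
Step 5: G0=(1+0>=2)=0 G1=NOT G0=NOT 1=0 G2=G0|G2=1|1=1 G3=G0=1 G4=G1&G0=1&1=1 -> 00111
Step 6: G0=(1+1>=2)=1 G1=NOT G0=NOT 0=1 G2=G0|G2=0|1=1 G3=G0=0 G4=G1&G0=0&0=0 -> 11100

11100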